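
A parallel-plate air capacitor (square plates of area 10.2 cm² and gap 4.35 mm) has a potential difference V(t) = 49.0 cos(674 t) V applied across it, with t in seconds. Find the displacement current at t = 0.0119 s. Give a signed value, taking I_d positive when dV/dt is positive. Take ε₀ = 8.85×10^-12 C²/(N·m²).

-6.76×10^-8 A

C = ε₀A/d = (8.85×10^-12)(1.02×10^-3)/(4.35×10^-3) = 2.075×10^-12 F. dV/dt = V₀ω·−sin(ωt); at ωt = 8.0206 rad this factor is -0.9862.
I_d = C dV/dt = (2.075×10^-12)(49.0)(674)(-0.9862) = -6.76×10^-8 A.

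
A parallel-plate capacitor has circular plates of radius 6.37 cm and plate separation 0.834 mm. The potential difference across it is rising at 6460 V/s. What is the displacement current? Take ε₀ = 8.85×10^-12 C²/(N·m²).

C = ε₀A/d = (8.85×10^-12)(0.01275)/(8.34×10^-4) = 1.353×10^-10 F.
I_d = C dV/dt = (1.353×10^-10)(6460) = 8.74×10^-7 A.

8.74×10^-7 A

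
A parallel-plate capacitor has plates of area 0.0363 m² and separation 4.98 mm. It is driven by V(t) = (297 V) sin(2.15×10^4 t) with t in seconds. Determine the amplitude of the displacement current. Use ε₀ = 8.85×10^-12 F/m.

4.12×10^-4 A

(dE/dt)_max = V₀ω/d = 1.282×10^9 V/(m·s); ω = 2.15×10^4 rad/s.
I_d,max = ε₀ A (dE/dt)_max = (8.85×10^-12)(0.0363)(1.282×10^9) = 4.12×10^-4 A.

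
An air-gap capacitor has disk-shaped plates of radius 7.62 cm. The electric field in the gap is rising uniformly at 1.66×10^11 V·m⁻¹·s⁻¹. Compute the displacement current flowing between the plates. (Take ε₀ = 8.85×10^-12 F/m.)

0.0268 A

I_d = ε₀ A (dE/dt) = (8.85×10^-12)(0.01824 m²)(1.66×10^11) = 0.0268 A.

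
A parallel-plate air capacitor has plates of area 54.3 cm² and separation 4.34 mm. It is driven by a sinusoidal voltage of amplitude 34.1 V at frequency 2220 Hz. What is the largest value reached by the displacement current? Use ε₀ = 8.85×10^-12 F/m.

C = ε₀A/d = (8.85×10^-12)(5.43×10^-3)/(4.34×10^-3) = 1.107×10^-11 F; ω = 2πf = 1.395×10^4 rad/s.
I_d = C dV/dt, so |I_d|_max = C V₀ ω = (1.107×10^-11)(34.1)(1.395×10^4) = 5.27×10^-6 A.

5.27×10^-6 A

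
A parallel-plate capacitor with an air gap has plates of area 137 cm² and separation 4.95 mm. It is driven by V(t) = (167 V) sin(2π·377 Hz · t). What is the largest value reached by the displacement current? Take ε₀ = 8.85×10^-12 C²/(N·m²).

9.69×10^-6 A

The displacement current equals the conduction current C dV/dt, which peaks at C V₀ ω.
With C = ε₀A/d = (8.85×10^-12)(0.0137)/(4.95×10^-3) = 2.449×10^-11 F and ω = 2πf = 2369 rad/s, I_d,max = (2.449×10^-11)(167)(2369) = 9.69×10^-6 A.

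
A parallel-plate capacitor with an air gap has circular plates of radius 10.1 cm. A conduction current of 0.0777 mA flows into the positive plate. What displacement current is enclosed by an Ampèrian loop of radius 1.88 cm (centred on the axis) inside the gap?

2.69×10^-6 A

No conduction current crosses the gap, so I_d there equals the 7.77×10^-5 A in the leads.
The field is uniform, so I_d,enc = I_d (r/R)² = (7.77×10^-5)(1.88/10.1)² = 2.69×10^-6 A.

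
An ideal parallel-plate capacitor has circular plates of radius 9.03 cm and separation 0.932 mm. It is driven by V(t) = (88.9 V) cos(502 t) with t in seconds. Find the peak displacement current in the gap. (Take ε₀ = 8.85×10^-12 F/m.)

1.09×10^-5 A

The displacement current equals the conduction current C dV/dt, which peaks at C V₀ ω.
With C = ε₀A/d = (8.85×10^-12)(0.02562)/(9.32×10^-4) = 2.433×10^-10 F and ω = 502 rad/s, I_d,max = (2.433×10^-10)(88.9)(502) = 1.09×10^-5 A.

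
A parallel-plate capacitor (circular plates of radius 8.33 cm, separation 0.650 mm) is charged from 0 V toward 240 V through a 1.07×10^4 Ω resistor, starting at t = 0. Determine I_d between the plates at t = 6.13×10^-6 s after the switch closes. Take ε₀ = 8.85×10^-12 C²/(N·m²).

C = ε₀A/d = (8.85×10^-12)(0.02180)/(6.50×10^-4) = 2.968×10^-10 F, so τ = RC = 3.176×10^-6 s.
The conduction current is I(t) = (V₀/R) e^(−t/τ), and the displacement current between the plates equals it.
t/τ = 1.930; I_d = (240/1.07×10^4) · e^(−1.930) = (0.02243)(0.1451) = 3.25×10^-3 A.

3.25×10^-3 A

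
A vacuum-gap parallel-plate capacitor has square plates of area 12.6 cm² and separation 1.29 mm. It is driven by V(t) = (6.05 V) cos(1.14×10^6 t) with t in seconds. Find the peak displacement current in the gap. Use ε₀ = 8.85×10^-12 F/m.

5.96×10^-5 A

The displacement current equals the conduction current C dV/dt, which peaks at C V₀ ω.
With C = ε₀A/d = (8.85×10^-12)(1.26×10^-3)/(1.29×10^-3) = 8.644×10^-12 F and ω = 1.14×10^6 rad/s, I_d,max = (8.644×10^-12)(6.05)(1.14×10^6) = 5.96×10^-5 A.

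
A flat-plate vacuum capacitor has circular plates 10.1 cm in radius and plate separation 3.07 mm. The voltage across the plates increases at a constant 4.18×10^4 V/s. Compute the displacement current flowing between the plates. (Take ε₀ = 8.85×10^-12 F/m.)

3.86×10^-6 A

The displacement current equals the charging current C dV/dt. With C = ε₀A/d = (8.85×10^-12)(0.03205)/(3.07×10^-3) = 9.239×10^-11 F, I_d = (9.239×10^-11)(4.18×10^4) = 3.86×10^-6 A.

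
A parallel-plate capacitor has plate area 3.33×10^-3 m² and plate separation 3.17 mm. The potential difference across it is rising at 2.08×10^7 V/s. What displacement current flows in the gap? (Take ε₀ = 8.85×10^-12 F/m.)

The field between the plates is E = V/d, so dE/dt = (2.08×10^7)/(3.17×10^-3 m) = 6.562×10^9 V/(m·s).
I_d = ε₀ A (dE/dt) = (8.85×10^-12)(3.33×10^-3)(6.562×10^9) = 1.93×10^-4 A.

1.93×10^-4 A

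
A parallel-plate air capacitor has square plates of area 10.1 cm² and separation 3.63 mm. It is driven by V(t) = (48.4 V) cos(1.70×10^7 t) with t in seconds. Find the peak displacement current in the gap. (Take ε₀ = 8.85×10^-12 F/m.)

C = ε₀A/d = (8.85×10^-12)(1.01×10^-3)/(3.63×10^-3) = 2.462×10^-12 F; ω = 1.70×10^7 rad/s.
I_d = C dV/dt, so |I_d|_max = C V₀ ω = (2.462×10^-12)(48.4)(1.70×10^7) = 2.03×10^-3 A.

2.03×10^-3 A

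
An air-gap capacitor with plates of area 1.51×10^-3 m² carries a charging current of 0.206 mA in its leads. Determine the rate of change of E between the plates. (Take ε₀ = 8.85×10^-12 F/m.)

1.54×10^10 V/(m·s)

Charge continuity gives I_d = I = 2.06×10^-4 A between the plates.
Then dE/dt = I_d/(ε₀A) = 1.54×10^10 V/(m·s).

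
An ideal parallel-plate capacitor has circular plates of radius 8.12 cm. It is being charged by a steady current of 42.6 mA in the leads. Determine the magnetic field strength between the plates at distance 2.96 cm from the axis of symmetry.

No conduction current crosses the gap, so I_d there equals the 0.0426 A in the leads.
For r < R the Ampère–Maxwell law gives B(2πr) = μ₀ I_d (r²/R²), so B = μ₀ I_d r/(2πR²) = (4π×10^-7)(0.0426)(0.0296)/(2π·0.0812²) = 3.82×10^-8 T.

3.82×10^-8 T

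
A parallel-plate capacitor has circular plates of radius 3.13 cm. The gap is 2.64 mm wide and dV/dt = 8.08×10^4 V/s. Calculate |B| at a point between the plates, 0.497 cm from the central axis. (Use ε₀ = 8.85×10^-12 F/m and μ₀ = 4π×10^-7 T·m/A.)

I_d = C dV/dt with C = ε₀πR²/d = 1.032×10^-11 F, so I_d = (1.032×10^-11)(8.08×10^4) = 8.339×10^-7 A.
For r < R the Ampère–Maxwell law gives B(2πr) = μ₀ I_d (r²/R²), so B = μ₀ I_d r/(2πR²) = (4π×10^-7)(8.339×10^-7)(4.97×10^-3)/(2π·0.0313²) = 8.46×10^-13 T.

8.46×10^-13 T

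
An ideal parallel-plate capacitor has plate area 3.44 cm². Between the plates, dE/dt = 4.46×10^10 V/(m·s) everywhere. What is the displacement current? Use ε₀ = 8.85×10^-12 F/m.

I_d = ε₀ A (dE/dt) = (8.85×10^-12)(3.44×10^-4 m²)(4.46×10^10) = 1.36×10^-4 A.

1.36×10^-4 A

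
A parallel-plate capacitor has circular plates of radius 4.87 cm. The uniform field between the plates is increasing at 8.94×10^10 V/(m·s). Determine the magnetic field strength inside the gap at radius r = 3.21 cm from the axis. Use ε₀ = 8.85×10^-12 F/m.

Total displacement current: I_d = ε₀(πR²)(dE/dt) = (8.85×10^-12)(7.451×10^-3)(8.94×10^10) = 5.895×10^-3 A.
∮B·dl = μ₀ I_d,enc with I_d,enc = I_d r²/R² = 2.561×10^-3 A; so B = μ₀ I_d,enc/(2πr) = 1.60×10^-8 T.

1.60×10^-8 T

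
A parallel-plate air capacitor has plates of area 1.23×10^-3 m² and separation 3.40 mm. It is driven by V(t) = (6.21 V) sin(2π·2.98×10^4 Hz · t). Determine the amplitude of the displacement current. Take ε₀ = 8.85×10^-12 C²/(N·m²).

The displacement current equals the conduction current C dV/dt, which peaks at C V₀ ω.
With C = ε₀A/d = (8.85×10^-12)(1.23×10^-3)/(3.40×10^-3) = 3.202×10^-12 F and ω = 2πf = 1.872×10^5 rad/s, I_d,max = (3.202×10^-12)(6.21)(1.872×10^5) = 3.72×10^-6 A.

3.72×10^-6 A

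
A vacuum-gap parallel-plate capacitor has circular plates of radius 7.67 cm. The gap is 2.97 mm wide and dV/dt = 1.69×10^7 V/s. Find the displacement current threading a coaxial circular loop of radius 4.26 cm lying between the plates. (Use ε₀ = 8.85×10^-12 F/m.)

With E = V/d, dE/dt = 5.690×10^9 V/(m·s) and πR² = 0.01848 m², giving I_d = ε₀ πR² dE/dt = 9.306×10^-4 A.
Since J_d is uniform, the enclosed fraction is (r/R)² = 0.3085, giving I_d,enc = 2.87×10^-4 A.

2.87×10^-4 A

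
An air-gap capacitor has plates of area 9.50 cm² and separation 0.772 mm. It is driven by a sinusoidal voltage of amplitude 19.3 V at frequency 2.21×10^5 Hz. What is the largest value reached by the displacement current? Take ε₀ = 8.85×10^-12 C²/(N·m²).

2.92×10^-4 A

The displacement current equals the conduction current C dV/dt, which peaks at C V₀ ω.
With C = ε₀A/d = (8.85×10^-12)(9.50×10^-4)/(7.72×10^-4) = 1.089×10^-11 F and ω = 2πf = 1.389×10^6 rad/s, I_d,max = (1.089×10^-11)(19.3)(1.389×10^6) = 2.92×10^-4 A.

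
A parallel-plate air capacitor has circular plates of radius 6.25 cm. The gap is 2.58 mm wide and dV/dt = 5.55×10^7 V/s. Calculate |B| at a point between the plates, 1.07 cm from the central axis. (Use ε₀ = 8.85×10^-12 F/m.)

1.28×10^-9 T

dE/dt = (dV/dt)/d = 2.151×10^10 V/(m·s); I_d = ε₀(πR²)(dE/dt) = (8.85×10^-12)(0.01227)(2.151×10^10) = 2.336×10^-3 A.
An Ampèrian loop of radius r encloses a fraction (r/R)² of I_d. Then B·2πr = μ₀ I_d (r/R)², giving B = μ₀ I_d r/(2πR²) = 1.28×10^-9 T.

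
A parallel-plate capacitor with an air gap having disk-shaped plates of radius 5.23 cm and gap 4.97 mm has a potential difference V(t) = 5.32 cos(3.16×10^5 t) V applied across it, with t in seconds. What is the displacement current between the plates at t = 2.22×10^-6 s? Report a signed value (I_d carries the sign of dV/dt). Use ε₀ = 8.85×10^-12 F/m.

C = ε₀A/d = (8.85×10^-12)(8.593×10^-3)/(4.97×10^-3) = 1.530×10^-11 F. dV/dt = V₀ω·−sin(ωt); at ωt = 0.70152 rad this factor is -0.6454.
I_d = C dV/dt = (1.530×10^-11)(5.32)(3.16×10^5)(-0.6454) = -1.66×10^-5 A.

-1.66×10^-5 A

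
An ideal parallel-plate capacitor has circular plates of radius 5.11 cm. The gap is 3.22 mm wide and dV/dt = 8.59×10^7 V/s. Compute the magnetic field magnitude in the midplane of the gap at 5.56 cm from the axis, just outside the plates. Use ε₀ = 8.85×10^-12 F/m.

dE/dt = (dV/dt)/d = 2.668×10^10 V/(m·s); I_d = ε₀(πR²)(dE/dt) = (8.85×10^-12)(8.203×10^-3)(2.668×10^10) = 1.937×10^-3 A.
Outside the plates the loop encloses all of I_d, so B·2πr = μ₀ I_d and B = 6.97×10^-9 T.

6.97×10^-9 T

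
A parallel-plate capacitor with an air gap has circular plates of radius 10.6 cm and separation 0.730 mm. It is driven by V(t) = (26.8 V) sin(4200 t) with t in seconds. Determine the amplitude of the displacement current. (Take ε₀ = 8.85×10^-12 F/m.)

4.82×10^-5 A

The displacement current equals the conduction current C dV/dt, which peaks at C V₀ ω.
With C = ε₀A/d = (8.85×10^-12)(0.03530)/(7.30×10^-4) = 4.280×10^-10 F and ω = 4200 rad/s, I_d,max = (4.280×10^-10)(26.8)(4200) = 4.82×10^-5 A.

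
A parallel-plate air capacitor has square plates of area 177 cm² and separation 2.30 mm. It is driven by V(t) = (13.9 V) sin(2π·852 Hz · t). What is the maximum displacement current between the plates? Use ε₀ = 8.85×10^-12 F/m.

5.07×10^-6 A

(dE/dt)_max = V₀ω/d = 3.235×10^7 V/(m·s); ω = 2πf = 5353 rad/s.
I_d,max = ε₀ A (dE/dt)_max = (8.85×10^-12)(0.0177)(3.235×10^7) = 5.07×10^-6 A.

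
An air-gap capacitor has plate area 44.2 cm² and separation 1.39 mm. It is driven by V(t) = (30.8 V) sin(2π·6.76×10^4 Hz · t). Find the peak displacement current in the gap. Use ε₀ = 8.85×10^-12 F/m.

3.68×10^-4 A

The displacement current equals the conduction current C dV/dt, which peaks at C V₀ ω.
With C = ε₀A/d = (8.85×10^-12)(4.42×10^-3)/(1.39×10^-3) = 2.814×10^-11 F and ω = 2πf = 4.247×10^5 rad/s, I_d,max = (2.814×10^-11)(30.8)(4.247×10^5) = 3.68×10^-4 A.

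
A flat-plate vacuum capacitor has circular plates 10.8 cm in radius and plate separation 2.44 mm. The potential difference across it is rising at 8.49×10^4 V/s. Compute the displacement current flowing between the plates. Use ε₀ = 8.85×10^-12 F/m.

The field between the plates is E = V/d, so dE/dt = (8.49×10^4)/(2.44×10^-3 m) = 3.480×10^7 V/(m·s).
I_d = ε₀ A (dE/dt) = (8.85×10^-12)(0.03664)(3.480×10^7) = 1.13×10^-5 A.

1.13×10^-5 A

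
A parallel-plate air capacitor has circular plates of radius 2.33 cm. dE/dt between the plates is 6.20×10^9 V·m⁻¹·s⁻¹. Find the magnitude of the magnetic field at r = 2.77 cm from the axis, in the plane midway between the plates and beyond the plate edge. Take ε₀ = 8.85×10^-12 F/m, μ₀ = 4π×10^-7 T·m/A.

6.76×10^-10 T

Total displacement current: I_d = ε₀(πR²)(dE/dt) = (8.85×10^-12)(1.706×10^-3)(6.20×10^9) = 9.361×10^-5 A.
For r ≥ R the full I_d is enclosed: B = μ₀ I_d/(2πr) = (4π×10^-7)(9.361×10^-5)/(2π·0.0277) = 6.76×10^-10 T.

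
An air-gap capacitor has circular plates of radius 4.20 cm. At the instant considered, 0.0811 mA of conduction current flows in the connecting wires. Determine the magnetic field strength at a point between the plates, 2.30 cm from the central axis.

2.11×10^-10 T

No conduction current crosses the gap, so I_d there equals the 8.11×10^-5 A in the leads.
For r < R the Ampère–Maxwell law gives B(2πr) = μ₀ I_d (r²/R²), so B = μ₀ I_d r/(2πR²) = (4π×10^-7)(8.11×10^-5)(0.0230)/(2π·0.0420²) = 2.11×10^-10 T.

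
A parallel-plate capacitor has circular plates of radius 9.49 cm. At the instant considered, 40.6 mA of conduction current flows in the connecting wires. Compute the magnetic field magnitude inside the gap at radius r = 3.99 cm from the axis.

3.60×10^-8 T

By continuity the displacement current in the gap matches the conduction current: I_d = 0.0406 A.
For r < R the Ampère–Maxwell law gives B(2πr) = μ₀ I_d (r²/R²), so B = μ₀ I_d r/(2πR²) = (4π×10^-7)(0.0406)(0.0399)/(2π·0.0949²) = 3.60×10^-8 T.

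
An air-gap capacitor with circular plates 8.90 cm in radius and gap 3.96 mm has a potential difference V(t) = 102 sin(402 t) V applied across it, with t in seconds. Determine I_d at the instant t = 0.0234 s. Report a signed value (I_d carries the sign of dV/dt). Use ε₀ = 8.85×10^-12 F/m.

C = ε₀A/d = (8.85×10^-12)(0.02488)/(3.96×10^-3) = 5.560×10^-11 F. dV/dt = V₀ω·cos(ωt); at ωt = 9.4068 rad this factor is -0.9998.
I_d = C dV/dt = (5.560×10^-11)(102)(402)(-0.9998) = -2.28×10^-6 A.

-2.28×10^-6 A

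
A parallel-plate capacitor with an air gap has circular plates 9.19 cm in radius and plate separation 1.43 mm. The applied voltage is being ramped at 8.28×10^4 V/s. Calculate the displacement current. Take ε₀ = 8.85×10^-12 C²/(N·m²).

The displacement current equals the charging current C dV/dt. With C = ε₀A/d = (8.85×10^-12)(0.02653)/(1.43×10^-3) = 1.642×10^-10 F, I_d = (1.642×10^-10)(8.28×10^4) = 1.36×10^-5 A.

1.36×10^-5 A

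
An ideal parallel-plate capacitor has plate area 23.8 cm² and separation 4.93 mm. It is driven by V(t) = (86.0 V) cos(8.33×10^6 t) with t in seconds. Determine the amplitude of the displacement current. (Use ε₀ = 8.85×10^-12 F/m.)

3.06×10^-3 A

(dE/dt)_max = V₀ω/d = 1.453×10^11 V/(m·s); ω = 8.33×10^6 rad/s.
I_d,max = ε₀ A (dE/dt)_max = (8.85×10^-12)(2.38×10^-3)(1.453×10^11) = 3.06×10^-3 A.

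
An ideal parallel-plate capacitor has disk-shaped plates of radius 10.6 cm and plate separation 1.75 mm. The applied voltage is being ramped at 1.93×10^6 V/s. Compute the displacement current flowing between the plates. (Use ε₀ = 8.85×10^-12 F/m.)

3.45×10^-4 A

C = ε₀A/d = (8.85×10^-12)(0.03530)/(1.75×10^-3) = 1.785×10^-10 F.
I_d = C dV/dt = (1.785×10^-10)(1.93×10^6) = 3.45×10^-4 A.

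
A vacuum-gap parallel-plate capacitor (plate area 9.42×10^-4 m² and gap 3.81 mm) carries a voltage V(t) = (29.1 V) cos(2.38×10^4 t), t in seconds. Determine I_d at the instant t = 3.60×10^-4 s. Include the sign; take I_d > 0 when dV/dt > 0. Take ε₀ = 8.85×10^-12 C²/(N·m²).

-1.15×10^-6 A

dE/dt = (V₀ω/d)·−sin(ωt) with ωt = 8.568 rad: (29.1)(2.38×10^4)(-0.7557)/(3.81×10^-3) = -1.374×10^8 V/(m·s).
I_d = ε₀ A dE/dt = (8.85×10^-12)(9.42×10^-4)(-1.374×10^8) = -1.15×10^-6 A.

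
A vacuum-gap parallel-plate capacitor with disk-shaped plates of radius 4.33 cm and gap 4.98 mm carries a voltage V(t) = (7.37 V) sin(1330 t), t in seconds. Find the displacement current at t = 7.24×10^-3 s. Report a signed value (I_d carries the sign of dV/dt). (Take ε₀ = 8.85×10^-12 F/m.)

-1.00×10^-7 A

dE/dt = (V₀ω/d)·cos(ωt) with ωt = 9.6292 rad: (7.37)(1330)(-0.9792)/(4.98×10^-3) = -1.927×10^6 V/(m·s).
I_d = ε₀ A dE/dt = (8.85×10^-12)(5.890×10^-3)(-1.927×10^6) = -1.00×10^-7 A.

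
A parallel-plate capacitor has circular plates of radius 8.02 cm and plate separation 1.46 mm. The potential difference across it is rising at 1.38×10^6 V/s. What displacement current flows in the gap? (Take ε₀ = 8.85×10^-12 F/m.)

C = ε₀A/d = (8.85×10^-12)(0.02021)/(1.46×10^-3) = 1.225×10^-10 F.
I_d = C dV/dt = (1.225×10^-10)(1.38×10^6) = 1.69×10^-4 A.

1.69×10^-4 A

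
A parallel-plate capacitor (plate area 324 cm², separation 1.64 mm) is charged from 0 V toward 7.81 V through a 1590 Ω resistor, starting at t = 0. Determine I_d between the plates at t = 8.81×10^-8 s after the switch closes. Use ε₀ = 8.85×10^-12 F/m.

With C = ε₀A/d = (8.85×10^-12)(0.0324)/(1.64×10^-3) = 1.748×10^-10 F, the time constant is τ = RC = 2.779×10^-7 s, so t/τ = 0.3170 and e^(−t/τ) = 0.7283.
I_d = I_cond = (V₀/R) e^(−t/τ) = (4.912×10^-3)(0.7283) = 3.58×10^-3 A.

3.58×10^-3 A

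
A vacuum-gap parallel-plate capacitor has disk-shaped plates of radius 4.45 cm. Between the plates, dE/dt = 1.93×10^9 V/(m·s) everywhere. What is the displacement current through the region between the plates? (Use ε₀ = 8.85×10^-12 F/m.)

With a uniform field, Φ_E = EA, so I_d = ε₀ A dE/dt = 1.06×10^-4 A.

1.06×10^-4 A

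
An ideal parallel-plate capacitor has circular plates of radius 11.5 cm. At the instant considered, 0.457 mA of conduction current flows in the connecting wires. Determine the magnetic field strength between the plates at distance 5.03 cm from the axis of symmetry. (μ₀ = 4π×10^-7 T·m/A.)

By continuity the displacement current in the gap matches the conduction current: I_d = 4.57×10^-4 A.
∮B·dl = μ₀ I_d,enc with I_d,enc = I_d r²/R² = 8.743×10^-5 A; so B = μ₀ I_d,enc/(2πr) = 3.48×10^-10 T.

3.48×10^-10 T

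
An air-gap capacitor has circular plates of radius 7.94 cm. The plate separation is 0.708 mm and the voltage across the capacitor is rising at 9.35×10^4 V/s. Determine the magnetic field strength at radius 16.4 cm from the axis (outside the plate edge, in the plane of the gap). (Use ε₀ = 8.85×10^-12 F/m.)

I_d = C dV/dt with C = ε₀πR²/d = 2.476×10^-10 F, so I_d = (2.476×10^-10)(9.35×10^4) = 2.315×10^-5 A.
With r > R the enclosed displacement current is the full I_d; B = μ₀ I_d / (2πr) = 2.82×10^-11 T.

2.82×10^-11 T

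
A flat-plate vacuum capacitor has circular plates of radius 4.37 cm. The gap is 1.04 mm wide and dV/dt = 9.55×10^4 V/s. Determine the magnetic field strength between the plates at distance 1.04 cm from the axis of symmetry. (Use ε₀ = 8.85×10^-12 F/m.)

5.31×10^-12 T

I_d = C dV/dt with C = ε₀πR²/d = 5.105×10^-11 F, so I_d = (5.105×10^-11)(9.55×10^4) = 4.875×10^-6 A.
∮B·dl = μ₀ I_d,enc with I_d,enc = I_d r²/R² = 2.761×10^-7 A; so B = μ₀ I_d,enc/(2πr) = 5.31×10^-12 T.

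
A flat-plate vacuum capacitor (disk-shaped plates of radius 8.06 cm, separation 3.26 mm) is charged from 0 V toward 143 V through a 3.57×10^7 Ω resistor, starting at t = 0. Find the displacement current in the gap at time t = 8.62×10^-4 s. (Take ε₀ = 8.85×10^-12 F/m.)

C = ε₀A/d = (8.85×10^-12)(0.02041)/(3.26×10^-3) = 5.541×10^-11 F, so τ = RC = 1.978×10^-3 s.
The conduction current is I(t) = (V₀/R) e^(−t/τ), and the displacement current between the plates equals it.
t/τ = 0.4358; I_d = (143/3.57×10^7) · e^(−0.4358) = (4.006×10^-6)(0.6467) = 2.59×10^-6 A.

2.59×10^-6 A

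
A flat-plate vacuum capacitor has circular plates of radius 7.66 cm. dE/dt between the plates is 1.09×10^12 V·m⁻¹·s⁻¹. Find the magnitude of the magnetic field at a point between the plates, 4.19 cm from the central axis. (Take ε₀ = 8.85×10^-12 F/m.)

I_d = ε₀ dΦ_E/dt = ε₀ πR² (dE/dt) = (8.85×10^-12)(0.01843)(1.09×10^12) = 0.1778 A through the full plate area.
An Ampèrian loop of radius r encloses a fraction (r/R)² of I_d. Then B·2πr = μ₀ I_d (r/R)², giving B = μ₀ I_d r/(2πR²) = 2.54×10^-7 T.

2.54×10^-7 T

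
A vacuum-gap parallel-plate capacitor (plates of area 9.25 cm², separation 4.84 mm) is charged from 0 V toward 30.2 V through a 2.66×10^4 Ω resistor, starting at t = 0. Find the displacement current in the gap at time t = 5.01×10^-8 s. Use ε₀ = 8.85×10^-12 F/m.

C = ε₀A/d = (8.85×10^-12)(9.25×10^-4)/(4.84×10^-3) = 1.691×10^-12 F, so τ = RC = 4.498×10^-8 s.
The conduction current is I(t) = (V₀/R) e^(−t/τ), and the displacement current between the plates equals it.
t/τ = 1.114; I_d = (30.2/2.66×10^4) · e^(−1.114) = (1.135×10^-3)(0.3282) = 3.73×10^-4 A.

3.73×10^-4 A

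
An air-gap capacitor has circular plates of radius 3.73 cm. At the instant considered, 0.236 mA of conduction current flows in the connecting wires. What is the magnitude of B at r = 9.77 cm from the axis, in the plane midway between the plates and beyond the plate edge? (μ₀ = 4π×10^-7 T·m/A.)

By continuity the displacement current in the gap matches the conduction current: I_d = 2.36×10^-4 A.
With r > R the enclosed displacement current is the full I_d; B = μ₀ I_d / (2πr) = 4.83×10^-10 T.

4.83×10^-10 T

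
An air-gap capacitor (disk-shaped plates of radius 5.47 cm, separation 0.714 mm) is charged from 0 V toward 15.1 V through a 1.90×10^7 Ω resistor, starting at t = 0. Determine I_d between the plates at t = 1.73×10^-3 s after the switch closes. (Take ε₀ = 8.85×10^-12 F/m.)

3.64×10^-7 A

C = ε₀A/d = (8.85×10^-12)(9.400×10^-3)/(7.14×10^-4) = 1.165×10^-10 F and τ = RC = 2.214×10^-3 s. I_d in the gap equals the RC charging current.
I_d(t) = (V₀/R) e^(−t/τ) = 7.947×10^-7 · e^(−0.7814) = 3.64×10^-7 A.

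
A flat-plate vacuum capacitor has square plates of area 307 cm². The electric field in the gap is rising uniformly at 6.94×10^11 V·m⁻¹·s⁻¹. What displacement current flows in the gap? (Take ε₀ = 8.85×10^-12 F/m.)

The displacement current is ε₀ times dΦ_E/dt = ε₀ A dE/dt = (8.85×10^-12)(0.0307)(6.94×10^11) = 0.189 A.

0.189 A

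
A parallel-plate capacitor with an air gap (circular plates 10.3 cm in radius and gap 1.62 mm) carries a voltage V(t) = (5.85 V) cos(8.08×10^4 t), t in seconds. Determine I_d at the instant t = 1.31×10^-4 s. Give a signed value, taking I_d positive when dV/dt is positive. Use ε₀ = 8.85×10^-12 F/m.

dE/dt = (V₀ω/d)·−sin(ωt) with ωt = 10.5848 rad: (5.85)(8.08×10^4)(0.9168)/(1.62×10^-3) = 2.675×10^8 V/(m·s).
I_d = ε₀ A dE/dt = (8.85×10^-12)(0.03333)(2.675×10^8) = 7.89×10^-5 A.

7.89×10^-5 A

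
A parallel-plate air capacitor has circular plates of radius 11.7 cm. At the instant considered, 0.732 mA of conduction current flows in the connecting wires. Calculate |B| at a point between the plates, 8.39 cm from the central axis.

8.97×10^-10 T

Between the plates the displacement current equals the wire current: I_d = 0.732 mA = 7.32×10^-4 A.
∮B·dl = μ₀ I_d,enc with I_d,enc = I_d r²/R² = 3.764×10^-4 A; so B = μ₀ I_d,enc/(2πr) = 8.97×10^-10 T.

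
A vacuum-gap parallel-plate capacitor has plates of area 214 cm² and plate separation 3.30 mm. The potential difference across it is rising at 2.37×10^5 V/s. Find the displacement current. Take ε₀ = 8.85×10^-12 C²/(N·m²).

C = ε₀A/d = (8.85×10^-12)(0.0214)/(3.30×10^-3) = 5.739×10^-11 F.
I_d = C dV/dt = (5.739×10^-11)(2.37×10^5) = 1.36×10^-5 A.

1.36×10^-5 A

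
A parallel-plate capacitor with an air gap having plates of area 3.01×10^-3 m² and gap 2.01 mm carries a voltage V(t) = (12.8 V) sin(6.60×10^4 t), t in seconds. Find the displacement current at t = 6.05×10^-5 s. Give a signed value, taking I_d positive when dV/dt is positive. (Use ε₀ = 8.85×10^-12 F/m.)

-7.38×10^-6 A

C = ε₀A/d = (8.85×10^-12)(3.01×10^-3)/(2.01×10^-3) = 1.325×10^-11 F. dV/dt = V₀ω·cos(ωt); at ωt = 3.993 rad this factor is -0.6589.
I_d = C dV/dt = (1.325×10^-11)(12.8)(6.60×10^4)(-0.6589) = -7.38×10^-6 A.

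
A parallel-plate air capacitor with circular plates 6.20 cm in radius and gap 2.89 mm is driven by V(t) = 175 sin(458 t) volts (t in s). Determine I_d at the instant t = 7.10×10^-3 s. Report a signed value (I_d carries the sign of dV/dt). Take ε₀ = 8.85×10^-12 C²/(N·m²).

C = ε₀A/d = (8.85×10^-12)(0.01208)/(2.89×10^-3) = 3.699×10^-11 F. dV/dt = V₀ω·cos(ωt); at ωt = 3.2518 rad this factor is -0.9939.
I_d = C dV/dt = (3.699×10^-11)(175)(458)(-0.9939) = -2.95×10^-6 A.

-2.95×10^-6 A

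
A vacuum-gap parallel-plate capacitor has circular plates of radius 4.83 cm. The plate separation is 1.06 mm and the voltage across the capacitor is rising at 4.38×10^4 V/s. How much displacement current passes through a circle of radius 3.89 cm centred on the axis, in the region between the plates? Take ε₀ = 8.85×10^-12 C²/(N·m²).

1.74×10^-6 A

I_d = C dV/dt with C = ε₀πR²/d = 6.119×10^-11 F, so I_d = (6.119×10^-11)(4.38×10^4) = 2.680×10^-6 A.
Through an area πr² the displacement current is I_d·(πr²/πR²) = I_d (r/R)² = 1.74×10^-6 A.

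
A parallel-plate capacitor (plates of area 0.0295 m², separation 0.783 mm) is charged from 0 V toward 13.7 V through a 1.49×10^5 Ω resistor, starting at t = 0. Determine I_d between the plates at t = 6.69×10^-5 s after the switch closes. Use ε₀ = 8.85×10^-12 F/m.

2.39×10^-5 A

C = ε₀A/d = (8.85×10^-12)(0.0295)/(7.83×10^-4) = 3.334×10^-10 F, so τ = RC = 4.968×10^-5 s.
The conduction current is I(t) = (V₀/R) e^(−t/τ), and the displacement current between the plates equals it.
t/τ = 1.347; I_d = (13.7/1.49×10^5) · e^(−1.347) = (9.195×10^-5)(0.2600) = 2.39×10^-5 A.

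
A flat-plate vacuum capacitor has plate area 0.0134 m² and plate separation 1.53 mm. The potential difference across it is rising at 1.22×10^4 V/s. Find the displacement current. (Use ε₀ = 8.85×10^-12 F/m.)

9.46×10^-7 A

C = ε₀A/d = (8.85×10^-12)(0.0134)/(1.53×10^-3) = 7.751×10^-11 F.
I_d = C dV/dt = (7.751×10^-11)(1.22×10^4) = 9.46×10^-7 A.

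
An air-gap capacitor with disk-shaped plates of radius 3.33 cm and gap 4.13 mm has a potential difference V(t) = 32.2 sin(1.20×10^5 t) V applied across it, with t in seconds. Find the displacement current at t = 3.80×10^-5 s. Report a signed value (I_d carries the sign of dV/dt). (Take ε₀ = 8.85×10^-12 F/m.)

-4.38×10^-6 A

C = ε₀A/d = (8.85×10^-12)(3.484×10^-3)/(4.13×10^-3) = 7.466×10^-12 F. dV/dt = V₀ω·cos(ωt); at ωt = 4.56 rad this factor is -0.1518.
I_d = C dV/dt = (7.466×10^-12)(32.2)(1.20×10^5)(-0.1518) = -4.38×10^-6 A.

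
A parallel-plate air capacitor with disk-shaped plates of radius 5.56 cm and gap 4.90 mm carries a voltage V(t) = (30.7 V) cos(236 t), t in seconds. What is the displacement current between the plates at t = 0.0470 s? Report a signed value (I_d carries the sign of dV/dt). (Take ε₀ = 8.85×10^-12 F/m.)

1.26×10^-7 A

dV/dt = (30.7)(236)·−sin(11.092) = 7212 V/s.
I_d = C dV/dt with C = ε₀A/d = (8.85×10^-12)(9.712×10^-3)/(4.90×10^-3) = 1.754×10^-11 F, so I_d = (1.754×10^-11)(7212) = 1.26×10^-7 A.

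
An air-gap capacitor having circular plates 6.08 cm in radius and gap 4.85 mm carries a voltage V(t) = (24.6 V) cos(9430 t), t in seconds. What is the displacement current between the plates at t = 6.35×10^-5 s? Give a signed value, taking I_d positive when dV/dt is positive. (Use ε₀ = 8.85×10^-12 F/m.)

-2.77×10^-6 A

C = ε₀A/d = (8.85×10^-12)(0.01161)/(4.85×10^-3) = 2.119×10^-11 F. dV/dt = V₀ω·−sin(ωt); at ωt = 0.598805 rad this factor is -0.5637.
I_d = C dV/dt = (2.119×10^-11)(24.6)(9430)(-0.5637) = -2.77×10^-6 A.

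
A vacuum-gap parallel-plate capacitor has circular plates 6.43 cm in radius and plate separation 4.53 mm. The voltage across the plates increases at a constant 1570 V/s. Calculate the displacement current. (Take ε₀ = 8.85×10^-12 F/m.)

The field between the plates is E = V/d, so dE/dt = (1570)/(4.53×10^-3 m) = 3.466×10^5 V/(m·s).
I_d = ε₀ A (dE/dt) = (8.85×10^-12)(0.01299)(3.466×10^5) = 3.98×10^-8 A.

3.98×10^-8 A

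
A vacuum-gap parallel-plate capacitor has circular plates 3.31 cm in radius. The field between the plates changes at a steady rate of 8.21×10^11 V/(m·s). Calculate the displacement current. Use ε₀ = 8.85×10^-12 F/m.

0.0250 A

With a uniform field, Φ_E = EA, so I_d = ε₀ A dE/dt = 0.0250 A.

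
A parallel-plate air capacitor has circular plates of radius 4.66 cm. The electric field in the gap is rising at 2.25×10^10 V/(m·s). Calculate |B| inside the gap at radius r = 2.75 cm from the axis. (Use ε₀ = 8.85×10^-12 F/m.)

3.44×10^-9 T

Through the whole plate area (πR² = 6.822×10^-3 m²), I_d = ε₀ πR² dE/dt = 1.358×10^-3 A.
For r < R the Ampère–Maxwell law gives B(2πr) = μ₀ I_d (r²/R²), so B = μ₀ I_d r/(2πR²) = (4π×10^-7)(1.358×10^-3)(0.0275)/(2π·0.0466²) = 3.44×10^-9 T.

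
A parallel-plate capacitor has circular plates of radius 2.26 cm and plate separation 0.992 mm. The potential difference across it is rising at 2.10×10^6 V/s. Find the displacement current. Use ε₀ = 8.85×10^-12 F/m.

The displacement current equals the charging current C dV/dt. With C = ε₀A/d = (8.85×10^-12)(1.605×10^-3)/(9.92×10^-4) = 1.432×10^-11 F, I_d = (1.432×10^-11)(2.10×10^6) = 3.01×10^-5 A.

3.01×10^-5 A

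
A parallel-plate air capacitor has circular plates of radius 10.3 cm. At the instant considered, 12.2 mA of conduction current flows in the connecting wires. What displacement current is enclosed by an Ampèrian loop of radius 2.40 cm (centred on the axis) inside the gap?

No conduction current crosses the gap, so I_d there equals the 0.0122 A in the leads.
Since J_d is uniform, the enclosed fraction is (r/R)² = 0.05429, giving I_d,enc = 6.62×10^-4 A.

6.62×10^-4 A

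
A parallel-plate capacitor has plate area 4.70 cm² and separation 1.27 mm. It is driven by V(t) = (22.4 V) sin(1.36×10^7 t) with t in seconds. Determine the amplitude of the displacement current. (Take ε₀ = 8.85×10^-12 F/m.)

The displacement current equals the conduction current C dV/dt, which peaks at C V₀ ω.
With C = ε₀A/d = (8.85×10^-12)(4.70×10^-4)/(1.27×10^-3) = 3.275×10^-12 F and ω = 1.36×10^7 rad/s, I_d,max = (3.275×10^-12)(22.4)(1.36×10^7) = 9.98×10^-4 A.

9.98×10^-4 A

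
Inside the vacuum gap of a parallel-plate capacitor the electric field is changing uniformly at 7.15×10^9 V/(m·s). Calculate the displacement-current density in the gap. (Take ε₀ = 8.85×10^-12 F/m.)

J_d = ε₀ ∂E/∂t, so J_d = 0.0633 A/m².

0.0633 A/m²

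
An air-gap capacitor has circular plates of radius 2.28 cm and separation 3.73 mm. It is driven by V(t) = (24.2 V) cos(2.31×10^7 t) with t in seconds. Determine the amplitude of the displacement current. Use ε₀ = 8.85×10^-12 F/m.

2.17×10^-3 A

(dE/dt)_max = V₀ω/d = 1.499×10^11 V/(m·s); ω = 2.31×10^7 rad/s.
I_d,max = ε₀ A (dE/dt)_max = (8.85×10^-12)(1.633×10^-3)(1.499×10^11) = 2.17×10^-3 A.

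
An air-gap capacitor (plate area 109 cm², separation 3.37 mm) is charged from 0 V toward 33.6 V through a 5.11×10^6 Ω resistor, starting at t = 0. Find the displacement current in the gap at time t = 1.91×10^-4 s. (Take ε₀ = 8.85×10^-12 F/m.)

C = ε₀A/d = (8.85×10^-12)(0.0109)/(3.37×10^-3) = 2.862×10^-11 F and τ = RC = 1.462×10^-4 s. I_d in the gap equals the RC charging current.
I_d(t) = (V₀/R) e^(−t/τ) = 6.575×10^-6 · e^(−1.306) = 1.78×10^-6 A.

1.78×10^-6 A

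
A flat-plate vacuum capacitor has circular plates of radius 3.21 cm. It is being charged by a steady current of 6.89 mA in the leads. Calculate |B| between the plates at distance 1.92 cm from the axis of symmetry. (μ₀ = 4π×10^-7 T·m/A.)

2.57×10^-8 T

By continuity the displacement current in the gap matches the conduction current: I_d = 6.89×10^-3 A.
∮B·dl = μ₀ I_d,enc with I_d,enc = I_d r²/R² = 2.465×10^-3 A; so B = μ₀ I_d,enc/(2πr) = 2.57×10^-8 T.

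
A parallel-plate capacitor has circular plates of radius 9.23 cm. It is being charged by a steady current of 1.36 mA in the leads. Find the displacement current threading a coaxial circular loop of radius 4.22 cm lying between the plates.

By continuity the displacement current in the gap matches the conduction current: I_d = 1.36×10^-3 A.
Through an area πr² the displacement current is I_d·(πr²/πR²) = I_d (r/R)² = 2.84×10^-4 A.

2.84×10^-4 A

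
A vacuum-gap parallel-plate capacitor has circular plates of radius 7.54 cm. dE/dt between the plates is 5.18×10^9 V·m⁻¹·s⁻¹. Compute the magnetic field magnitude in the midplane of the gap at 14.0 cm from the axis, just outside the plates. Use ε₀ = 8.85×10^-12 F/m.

I_d = ε₀ dΦ_E/dt = ε₀ πR² (dE/dt) = (8.85×10^-12)(0.01786)(5.18×10^9) = 8.188×10^-4 A through the full plate area.
With r > R the enclosed displacement current is the full I_d; B = μ₀ I_d / (2πr) = 1.17×10^-9 T.

1.17×10^-9 T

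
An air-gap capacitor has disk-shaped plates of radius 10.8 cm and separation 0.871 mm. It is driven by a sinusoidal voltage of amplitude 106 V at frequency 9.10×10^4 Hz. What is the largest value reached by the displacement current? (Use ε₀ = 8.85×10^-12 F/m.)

0.0226 A

The displacement current equals the conduction current C dV/dt, which peaks at C V₀ ω.
With C = ε₀A/d = (8.85×10^-12)(0.03664)/(8.71×10^-4) = 3.723×10^-10 F and ω = 2πf = 5.718×10^5 rad/s, I_d,max = (3.723×10^-10)(106)(5.718×10^5) = 0.0226 A.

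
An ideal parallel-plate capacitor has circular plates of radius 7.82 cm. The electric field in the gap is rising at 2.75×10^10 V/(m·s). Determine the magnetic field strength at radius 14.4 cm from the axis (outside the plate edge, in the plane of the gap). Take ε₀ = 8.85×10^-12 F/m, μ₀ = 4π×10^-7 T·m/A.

I_d = ε₀ dΦ_E/dt = ε₀ πR² (dE/dt) = (8.85×10^-12)(0.01921)(2.75×10^10) = 4.675×10^-3 A through the full plate area.
With r > R the enclosed displacement current is the full I_d; B = μ₀ I_d / (2πr) = 6.49×10^-9 T.

6.49×10^-9 T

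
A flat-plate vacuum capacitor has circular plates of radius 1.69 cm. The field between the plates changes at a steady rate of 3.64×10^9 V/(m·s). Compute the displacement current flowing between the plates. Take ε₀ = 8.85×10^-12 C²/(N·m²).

I_d = ε₀ A (dE/dt) = (8.85×10^-12)(8.973×10^-4 m²)(3.64×10^9) = 2.89×10^-5 A.

2.89×10^-5 A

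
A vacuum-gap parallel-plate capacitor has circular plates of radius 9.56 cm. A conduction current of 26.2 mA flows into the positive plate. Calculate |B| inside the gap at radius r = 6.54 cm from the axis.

3.75×10^-8 T

No conduction current crosses the gap, so I_d there equals the 0.0262 A in the leads.
An Ampèrian loop of radius r encloses a fraction (r/R)² of I_d. Then B·2πr = μ₀ I_d (r/R)², giving B = μ₀ I_d r/(2πR²) = 3.75×10^-8 T.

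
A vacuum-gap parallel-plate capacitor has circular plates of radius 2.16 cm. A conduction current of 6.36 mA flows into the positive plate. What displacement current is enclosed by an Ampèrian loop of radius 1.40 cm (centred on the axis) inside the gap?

Between the plates the displacement current equals the wire current: I_d = 6.36 mA = 6.36×10^-3 A.
Since J_d is uniform, the enclosed fraction is (r/R)² = 0.4201, giving I_d,enc = 2.67×10^-3 A.

2.67×10^-3 A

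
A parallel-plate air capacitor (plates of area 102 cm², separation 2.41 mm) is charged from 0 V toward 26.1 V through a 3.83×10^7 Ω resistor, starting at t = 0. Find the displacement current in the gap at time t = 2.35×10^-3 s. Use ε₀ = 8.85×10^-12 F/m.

C = ε₀A/d = (8.85×10^-12)(0.0102)/(2.41×10^-3) = 3.746×10^-11 F and τ = RC = 1.435×10^-3 s. I_d in the gap equals the RC charging current.
I_d(t) = (V₀/R) e^(−t/τ) = 6.815×10^-7 · e^(−1.638) = 1.32×10^-7 A.

1.32×10^-7 A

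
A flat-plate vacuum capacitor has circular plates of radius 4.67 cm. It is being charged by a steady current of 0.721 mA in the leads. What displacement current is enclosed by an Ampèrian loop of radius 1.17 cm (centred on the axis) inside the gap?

4.53×10^-5 A

No conduction current crosses the gap, so I_d there equals the 7.21×10^-4 A in the leads.
The field is uniform, so I_d,enc = I_d (r/R)² = (7.21×10^-4)(1.17/4.67)² = 4.53×10^-5 A.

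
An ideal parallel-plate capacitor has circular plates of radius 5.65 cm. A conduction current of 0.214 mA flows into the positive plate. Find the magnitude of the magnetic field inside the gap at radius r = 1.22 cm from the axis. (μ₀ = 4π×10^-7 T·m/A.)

Between the plates the displacement current equals the wire current: I_d = 0.214 mA = 2.14×10^-4 A.
An Ampèrian loop of radius r encloses a fraction (r/R)² of I_d. Then B·2πr = μ₀ I_d (r/R)², giving B = μ₀ I_d r/(2πR²) = 1.64×10^-10 T.

1.64×10^-10 T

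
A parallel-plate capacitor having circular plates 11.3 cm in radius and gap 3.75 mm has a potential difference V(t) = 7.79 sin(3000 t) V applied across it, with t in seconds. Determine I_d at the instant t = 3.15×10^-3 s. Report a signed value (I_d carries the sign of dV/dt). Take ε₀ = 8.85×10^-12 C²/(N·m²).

C = ε₀A/d = (8.85×10^-12)(0.04011)/(3.75×10^-3) = 9.466×10^-11 F. dV/dt = V₀ω·cos(ωt); at ωt = 9.45 rad this factor is -0.9997.
I_d = C dV/dt = (9.466×10^-11)(7.79)(3000)(-0.9997) = -2.21×10^-6 A.

-2.21×10^-6 A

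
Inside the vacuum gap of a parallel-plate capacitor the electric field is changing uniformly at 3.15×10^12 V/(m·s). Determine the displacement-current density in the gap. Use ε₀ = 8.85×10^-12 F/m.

J_d = ε₀ ∂E/∂t, so J_d = 27.9 A/m².

27.9 A/m²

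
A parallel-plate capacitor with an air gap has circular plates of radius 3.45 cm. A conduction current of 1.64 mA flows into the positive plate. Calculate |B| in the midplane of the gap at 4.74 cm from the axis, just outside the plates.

Between the plates the displacement current equals the wire current: I_d = 1.64 mA = 1.64×10^-3 A.
With r > R the enclosed displacement current is the full I_d; B = μ₀ I_d / (2πr) = 6.92×10^-9 T.

6.92×10^-9 T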